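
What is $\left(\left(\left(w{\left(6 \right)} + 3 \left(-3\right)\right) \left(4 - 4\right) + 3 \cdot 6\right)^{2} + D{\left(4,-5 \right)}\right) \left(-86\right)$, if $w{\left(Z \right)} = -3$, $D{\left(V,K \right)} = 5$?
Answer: $-28294$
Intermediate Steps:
$\left(\left(\left(w{\left(6 \right)} + 3 \left(-3\right)\right) \left(4 - 4\right) + 3 \cdot 6\right)^{2} + D{\left(4,-5 \right)}\right) \left(-86\right) = \left(\left(\left(-3 + 3 \left(-3\right)\right) \left(4 - 4\right) + 3 \cdot 6\right)^{2} + 5\right) \left(-86\right) = \left(\left(\left(-3 - 9\right) 0 + 18\right)^{2} + 5\right) \left(-86\right) = \left(\left(\left(-12\right) 0 + 18\right)^{2} + 5\right) \left(-86\right) = \left(\left(0 + 18\right)^{2} + 5\right) \left(-86\right) = \left(18^{2} + 5\right) \left(-86\right) = \left(324 + 5\right) \left(-86\right) = 329 \left(-86\right) = -28294$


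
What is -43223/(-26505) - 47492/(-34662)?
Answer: 459495181/153119385 ≈ 3.0009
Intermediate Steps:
-43223/(-26505) - 47492/(-34662) = -43223*(-1/26505) - 47492*(-1/34662) = 43223/26505 + 23746/17331 = 459495181/153119385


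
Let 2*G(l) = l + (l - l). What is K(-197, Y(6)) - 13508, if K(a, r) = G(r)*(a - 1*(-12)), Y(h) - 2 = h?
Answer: -14248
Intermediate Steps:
Y(h) = 2 + h
G(l) = l/2 (G(l) = (l + (l - l))/2 = (l + 0)/2 = l/2)
K(a, r) = r*(12 + a)/2 (K(a, r) = (r/2)*(a - 1*(-12)) = (r/2)*(a + 12) = (r/2)*(12 + a) = r*(12 + a)/2)
K(-197, Y(6)) - 13508 = (2 + 6)*(12 - 197)/2 - 13508 = (1/2)*8*(-185) - 13508 = -740 - 13508 = -14248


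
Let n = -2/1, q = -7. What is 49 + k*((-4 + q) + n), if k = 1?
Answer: 36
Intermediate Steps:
n = -2 (n = -2*1 = -2)
49 + k*((-4 + q) + n) = 49 + 1*((-4 - 7) - 2) = 49 + 1*(-11 - 2) = 49 + 1*(-13) = 49 - 13 = 36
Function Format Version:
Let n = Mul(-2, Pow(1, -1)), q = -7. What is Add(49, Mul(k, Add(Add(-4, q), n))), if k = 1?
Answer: 36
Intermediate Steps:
n = -2 (n = Mul(-2, 1) = -2)
Add(49, Mul(k, Add(Add(-4, q), n))) = Add(49, Mul(1, Add(Add(-4, -7), -2))) = Add(49, Mul(1, Add(-11, -2))) = Add(49, Mul(1, -13)) = Add(49, -13) = 36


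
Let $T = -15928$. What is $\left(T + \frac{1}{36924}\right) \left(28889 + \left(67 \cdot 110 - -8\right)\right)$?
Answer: $- \frac{7109848818919}{12308} \approx -5.7766 \cdot 10^{8}$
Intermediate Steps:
$\left(T + \frac{1}{36924}\right) \left(28889 + \left(67 \cdot 110 - -8\right)\right) = \left(-15928 + \frac{1}{36924}\right) \left(28889 + \left(67 \cdot 110 - -8\right)\right) = \left(-15928 + \frac{1}{36924}\right) \left(28889 + \left(7370 + \left(-15 + 23\right)\right)\right) = - \frac{588125471 \left(28889 + \left(7370 + 8\right)\right)}{36924} = - \frac{588125471 \left(28889 + 7378\right)}{36924} = \left(- \frac{588125471}{36924}\right) 36267 = - \frac{7109848818919}{12308}$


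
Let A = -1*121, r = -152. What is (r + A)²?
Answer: 74529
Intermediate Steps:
A = -121
(r + A)² = (-152 - 121)² = (-273)² = 74529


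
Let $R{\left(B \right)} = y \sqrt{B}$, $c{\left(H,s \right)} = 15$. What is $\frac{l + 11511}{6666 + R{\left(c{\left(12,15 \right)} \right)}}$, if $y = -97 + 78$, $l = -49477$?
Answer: $- \frac{84360452}{14810047} - \frac{721354 \sqrt{15}}{44430141} \approx -5.759$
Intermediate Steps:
$y = -19$
$R{\left(B \right)} = - 19 \sqrt{B}$
$\frac{l + 11511}{6666 + R{\left(c{\left(12,15 \right)} \right)}} = \frac{-49477 + 11511}{6666 - 19 \sqrt{15}} = - \frac{37966}{6666 - 19 \sqrt{15}}$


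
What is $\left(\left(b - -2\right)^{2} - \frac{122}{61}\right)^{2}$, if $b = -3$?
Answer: $1$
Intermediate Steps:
$\left(\left(b - -2\right)^{2} - \frac{122}{61}\right)^{2} = \left(\left(-3 - -2\right)^{2} - \frac{122}{61}\right)^{2} = \left(\left(-3 + 2\right)^{2} - 2\right)^{2} = \left(\left(-1\right)^{2} - 2\right)^{2} = \left(1 - 2\right)^{2} = \left(-1\right)^{2} = 1$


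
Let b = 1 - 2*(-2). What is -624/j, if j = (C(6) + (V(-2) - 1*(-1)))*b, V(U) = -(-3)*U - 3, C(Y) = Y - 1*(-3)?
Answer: -624/5 ≈ -124.80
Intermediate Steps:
C(Y) = 3 + Y (C(Y) = Y + 3 = 3 + Y)
V(U) = -3 + 3*U (V(U) = 3*U - 3 = -3 + 3*U)
b = 5 (b = 1 + 4 = 5)
j = 5 (j = ((3 + 6) + ((-3 + 3*(-2)) - 1*(-1)))*5 = (9 + ((-3 - 6) + 1))*5 = (9 + (-9 + 1))*5 = (9 - 8)*5 = 1*5 = 5)
-624/j = -624/5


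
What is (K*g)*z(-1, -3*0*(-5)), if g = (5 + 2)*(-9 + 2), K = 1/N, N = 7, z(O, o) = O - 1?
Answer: 14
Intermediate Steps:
z(O, o) = -1 + O
K = 1/7 ≈ 0.14286
g = -49 (g = 7*(-7) = -49)
(K*g)*z(-1, -3*0*(-5)) = ((1/7)*(-49))*(-1 - 1) = -7*(-2) = 14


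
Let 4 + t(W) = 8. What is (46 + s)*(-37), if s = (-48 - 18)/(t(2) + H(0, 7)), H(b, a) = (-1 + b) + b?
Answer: -888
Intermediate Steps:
H(b, a) = -1 + 2*b
t(W) = 4 (t(W) = -4 + 8 = 4)
s = -22 (s = (-48 - 18)/(4 + (-1 + 2*0)) = -66/(4 + (-1 + 0)) = -66/(4 - 1) = -66/3 = -66*⅓ = -22)
(46 + s)*(-37) = (46 - 22)*(-37) = 24*(-37) = -888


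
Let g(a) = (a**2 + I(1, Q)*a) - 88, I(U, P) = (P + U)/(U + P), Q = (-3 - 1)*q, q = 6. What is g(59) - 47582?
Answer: -44130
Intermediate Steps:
Q = -24 (Q = (-3 - 1)*6 = -4*6 = -24)
I(U, P) = 1 (I(U, P) = (P + U)/(P + U) = 1)
g(a) = -88 + a + a**2 (g(a) = (a**2 + 1*a) - 88 = (a**2 + a) - 88 = (a + a**2) - 88 = -88 + a + a**2)
g(59) - 47582 = (-88 + 59 + 59**2) - 47582 = (-88 + 59 + 3481) - 47582 = 3452 - 47582 = -44130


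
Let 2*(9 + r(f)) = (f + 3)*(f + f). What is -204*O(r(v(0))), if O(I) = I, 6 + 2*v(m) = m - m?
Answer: 1836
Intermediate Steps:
v(m) = -3 (v(m) = -3 + (m - m)/2 = -3 + (½)*0 = -3 + 0 = -3)
r(f) = -9 + f*(3 + f) (r(f) = -9 + ((f + 3)*(f + f))/2 = -9 + ((3 + f)*(2*f))/2 = -9 + (2*f*(3 + f))/2 = -9 + f*(3 + f))
-204*O(r(v(0))) = -204*(-9 + (-3)² + 3*(-3)) = -204*(-9 + 9 - 9) = -204*(-9) = 1836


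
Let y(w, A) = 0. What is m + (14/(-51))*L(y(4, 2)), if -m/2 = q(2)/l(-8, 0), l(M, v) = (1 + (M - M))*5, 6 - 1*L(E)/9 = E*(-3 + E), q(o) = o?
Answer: -1328/85 ≈ -15.624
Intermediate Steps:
L(E) = 54 - 9*E*(-3 + E)
l(M, v) = 5 (l(M, v) = (1 + 0)*5 = 1*5 = 5)
m = -4/5 ≈ -0.80000
m + (14/(-51))*L(y(4, 2)) = -4/5 + (14/(-51))*(54 - 9*0**2 + 27*0) = -4/5 + (14*(-1/51))*(54 - 9*0 + 0) = -4/5 - 14*(54 + 0 + 0)/51 = -4/5 - 14/51*54 = -4/5 - 252/17 = -1328/85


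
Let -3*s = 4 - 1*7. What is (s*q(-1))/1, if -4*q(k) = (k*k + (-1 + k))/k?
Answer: -1/4 ≈ -0.25000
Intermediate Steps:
s = 1 (s = -(4 - 1*7)/3 = -(4 - 7)/3 = -1/3*(-3) = 1)
q(k) = -(-1 + k + k**2)/(4*k) (q(k) = -(k*k + (-1 + k))/(4*k) = -(k**2 + (-1 + k))/(4*k) = -(-1 + k + k**2)/(4*k))
(s*q(-1))/1 = (1*((1/4)*(1 - 1*(-1) - 1*(-1)**2)/(-1)))/1 = (1*((1/4)*(-1)*(1 + 1 - 1*1)))*1 = (1*((1/4)*(-1)*(1 + 1 - 1)))*1 = (1*((1/4)*(-1)*1))*1 = (1*(-1/4))*1 = -1/4*1 = -1/4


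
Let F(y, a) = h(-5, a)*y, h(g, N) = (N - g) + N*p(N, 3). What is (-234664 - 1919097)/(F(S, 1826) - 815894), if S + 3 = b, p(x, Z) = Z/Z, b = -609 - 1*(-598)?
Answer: 2153761/867092 ≈ 2.4839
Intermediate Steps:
b = -11 (b = -609 + 598 = -11)
p(x, Z) = 1
h(g, N) = -g + 2*N (h(g, N) = (N - g) + N*1 = (N - g) + N = -g + 2*N)
S = -14 (S = -3 - 11 = -14)
F(y, a) = y*(5 + 2*a) (F(y, a) = (-1*(-5) + 2*a)*y = (5 + 2*a)*y = y*(5 + 2*a))
(-234664 - 1919097)/(F(S, 1826) - 815894) = (-234664 - 1919097)/(-14*(5 + 2*1826) - 815894) = -2153761/(-14*(5 + 3652) - 815894) = -2153761/(-14*3657 - 815894) = -2153761/(-51198 - 815894) = -2153761/(-867092) = -2153761*(-1/867092) = 2153761/867092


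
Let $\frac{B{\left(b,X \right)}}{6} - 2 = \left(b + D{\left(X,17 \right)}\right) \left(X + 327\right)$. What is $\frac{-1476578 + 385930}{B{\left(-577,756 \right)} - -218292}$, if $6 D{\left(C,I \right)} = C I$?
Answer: $- \frac{545324}{5193837} \approx -0.10499$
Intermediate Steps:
$D{\left(C,I \right)} = \frac{C I}{6}$
$B{\left(b,X \right)} = 12 + 6 \left(327 + X\right) \left(b + \frac{17 X}{6}\right)$ ($B{\left(b,X \right)} = 12 + 6 \left(b + \frac{1}{6} X 17\right) \left(X + 327\right) = 12 + 6 \left(b + \frac{17 X}{6}\right) \left(327 + X\right) = 12 + 6 \left(327 + X\right) \left(b + \frac{17 X}{6}\right)$)
$\frac{-1476578 + 385930}{B{\left(-577,756 \right)} - -218292} = \frac{-1476578 + 385930}{\left(12 + 17 \cdot 756^{2} + 1962 \left(-577\right) + 5559 \cdot 756 + 6 \cdot 756 \left(-577\right)\right) - -218292} = - \frac{1090648}{\left(12 + 17 \cdot 571536 - 1132074 + 4202604 - 2617272\right) + \left(-295 + 218587\right)} = - \frac{1090648}{\left(12 + 9716112 - 1132074 + 4202604 - 2617272\right) + 218292} = - \frac{1090648}{10169382 + 218292} = - \frac{1090648}{10387674} = \left(-1090648\right) \frac{1}{10387674} = - \frac{545324}{5193837}$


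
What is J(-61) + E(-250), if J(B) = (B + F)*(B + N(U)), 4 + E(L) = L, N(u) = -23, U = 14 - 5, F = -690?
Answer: 62830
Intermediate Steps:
U = 9
E(L) = -4 + L
J(B) = (-690 + B)*(-23 + B) (J(B) = (B - 690)*(B - 23) = (-690 + B)*(-23 + B))
J(-61) + E(-250) = (15870 + (-61)² - 713*(-61)) + (-4 - 250) = (15870 + 3721 + 43493) - 254 = 63084 - 254 = 62830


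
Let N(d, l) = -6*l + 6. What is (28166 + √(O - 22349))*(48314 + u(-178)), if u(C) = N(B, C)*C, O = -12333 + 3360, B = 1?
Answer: -4023738428 - 142858*I*√31322 ≈ -4.0237e+9 - 2.5283e+7*I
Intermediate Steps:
N(d, l) = 6 - 6*l
O = -8973
u(C) = C*(6 - 6*C) (u(C) = (6 - 6*C)*C = C*(6 - 6*C))
(28166 + √(O - 22349))*(48314 + u(-178)) = (28166 + √(-8973 - 22349))*(48314 + 6*(-178)*(1 - 1*(-178))) = (28166 + √(-31322))*(48314 + 6*(-178)*(1 + 178)) = (28166 + I*√31322)*(48314 + 6*(-178)*179) = (28166 + I*√31322)*(48314 - 191172) = (28166 + I*√31322)*(-142858) = -4023738428 - 142858*I*√31322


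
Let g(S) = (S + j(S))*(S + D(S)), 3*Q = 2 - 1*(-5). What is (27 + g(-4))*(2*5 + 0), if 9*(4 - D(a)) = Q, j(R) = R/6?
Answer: 22850/81 ≈ 282.10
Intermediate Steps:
Q = 7/3 (Q = (2 - 1*(-5))/3 = (2 + 5)/3 = (⅓)*7 = 7/3 ≈ 2.3333)
j(R) = R/6 (j(R) = R*(⅙) = R/6)
D(a) = 101/27 (D(a) = 4 - ⅑*7/3 = 4 - 7/27 = 101/27)
g(S) = 7*S*(101/27 + S)/6 (g(S) = (S + S/6)*(S + 101/27) = (7*S/6)*(101/27 + S) = 7*S*(101/27 + S)/6)
(27 + g(-4))*(2*5 + 0) = (27 + (7/162)*(-4)*(101 + 27*(-4)))*(2*5 + 0) = (27 + (7/162)*(-4)*(101 - 108))*(10 + 0) = (27 + (7/162)*(-4)*(-7))*10 = (27 + 98/81)*10 = (2285/81)*10 = 22850/81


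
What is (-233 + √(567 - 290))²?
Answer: (233 - √277)² ≈ 46810.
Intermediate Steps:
(-233 + √(567 - 290))² = (-233 + √277)²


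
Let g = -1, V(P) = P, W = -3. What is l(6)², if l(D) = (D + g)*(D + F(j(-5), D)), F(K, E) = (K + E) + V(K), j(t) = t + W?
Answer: 400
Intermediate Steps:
j(t) = -3 + t (j(t) = t - 3 = -3 + t)
F(K, E) = E + 2*K (F(K, E) = (K + E) + K = (E + K) + K = E + 2*K)
l(D) = (-1 + D)*(-16 + 2*D) (l(D) = (D - 1)*(D + (D + 2*(-3 - 5))) = (-1 + D)*(D + (D + 2*(-8))) = (-1 + D)*(D + (D - 16)) = (-1 + D)*(D + (-16 + D)) = (-1 + D)*(-16 + 2*D))
l(6)² = (16 - 18*6 + 2*6²)² = (16 - 108 + 2*36)² = (16 - 108 + 72)² = (-20)² = 400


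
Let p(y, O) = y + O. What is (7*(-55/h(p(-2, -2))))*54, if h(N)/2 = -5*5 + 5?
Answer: 2079/4 ≈ 519.75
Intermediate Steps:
p(y, O) = O + y
h(N) = -40 (h(N) = 2*(-5*5 + 5) = 2*(-25 + 5) = 2*(-20) = -40)
(7*(-55/h(p(-2, -2))))*54 = (7*(-55/(-40)))*54 = (7*(-55*(-1/40)))*54 = (7*(11/8))*54 = (77/8)*54 = 2079/4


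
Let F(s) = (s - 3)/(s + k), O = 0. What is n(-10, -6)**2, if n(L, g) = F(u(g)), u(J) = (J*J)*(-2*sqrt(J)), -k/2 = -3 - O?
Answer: (-3455*I - 48*sqrt(6))/(4*(-863*I + 24*sqrt(6))) ≈ 0.99394 - 0.10177*I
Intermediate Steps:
k = 6 (k = -2*(-3 - 1*0) = -2*(-3 + 0) = -2*(-3) = 6)
u(J) = -2*J**(5/2) (u(J) = J**2*(-2*sqrt(J)) = -2*J**(5/2))
F(s) = (-3 + s)/(6 + s) (F(s) = (s - 3)/(s + 6) = (-3 + s)/(6 + s))
n(L, g) = (-3 - 2*g**(5/2))/(6 - 2*g**(5/2))
n(-10, -6)**2 = ((3/2 + (-6)**(5/2))/(-3 + (-6)**(5/2)))**2 = ((3/2 + 36*I*sqrt(6))/(-3 + 36*I*sqrt(6)))**2 = (3/2 + 36*I*sqrt(6))**2/(-3 + 36*I*sqrt(6))**2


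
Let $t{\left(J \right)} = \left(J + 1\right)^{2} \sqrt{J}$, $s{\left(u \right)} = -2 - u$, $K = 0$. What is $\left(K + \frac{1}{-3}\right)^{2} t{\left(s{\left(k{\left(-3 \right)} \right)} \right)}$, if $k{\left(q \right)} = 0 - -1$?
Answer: $\frac{4 i \sqrt{3}}{9} \approx 0.7698 i$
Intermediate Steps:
$k{\left(q \right)} = 1$ ($k{\left(q \right)} = 0 + 1 = 1$)
$t{\left(J \right)} = \sqrt{J} \left(1 + J\right)^{2}$ ($t{\left(J \right)} = \left(1 + J\right)^{2} \sqrt{J} = \sqrt{J} \left(1 + J\right)^{2}$)
$\left(K + \frac{1}{-3}\right)^{2} t{\left(s{\left(k{\left(-3 \right)} \right)} \right)} = \left(0 + \frac{1}{-3}\right)^{2} \sqrt{-2 - 1} \left(1 - 3\right)^{2} = \left(0 - \frac{1}{3}\right)^{2} \sqrt{-2 - 1} \left(1 - 3\right)^{2} = \left(- \frac{1}{3}\right)^{2} \sqrt{-3} \left(1 - 3\right)^{2} = \frac{i \sqrt{3} \left(-2\right)^{2}}{9} = \frac{i \sqrt{3} \cdot 4}{9} = \frac{4 i \sqrt{3}}{9}$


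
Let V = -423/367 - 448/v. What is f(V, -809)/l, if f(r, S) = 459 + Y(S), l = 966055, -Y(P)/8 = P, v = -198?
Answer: 6931/966055 ≈ 0.0071745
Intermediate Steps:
Y(P) = -8*P
V = 40331/36333 (V = -423/367 - 448/(-198) = -423*1/367 - 448*(-1/198) = -423/367 + 224/99 = 40331/36333 ≈ 1.1100)
f(r, S) = 459 - 8*S
f(V, -809)/l = (459 - 8*(-809))/966055 = (459 + 6472)*(1/966055) = 6931*(1/966055) = 6931/966055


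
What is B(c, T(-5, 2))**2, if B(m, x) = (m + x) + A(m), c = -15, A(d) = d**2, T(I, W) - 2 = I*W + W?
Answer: 41616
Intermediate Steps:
T(I, W) = 2 + W + I*W (T(I, W) = 2 + (I*W + W) = 2 + (W + I*W) = 2 + W + I*W)
B(m, x) = m + x + m**2 (B(m, x) = (m + x) + m**2 = m + x + m**2)
B(c, T(-5, 2))**2 = (-15 + (2 + 2 - 5*2) + (-15)**2)**2 = (-15 + (2 + 2 - 10) + 225)**2 = (-15 - 6 + 225)**2 = 204**2 = 41616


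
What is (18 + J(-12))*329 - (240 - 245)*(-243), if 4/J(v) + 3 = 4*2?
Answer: 24851/5 ≈ 4970.2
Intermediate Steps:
J(v) = 4/5 (J(v) = 4/(-3 + 4*2) = 4/(-3 + 8) = 4/5)
(18 + J(-12))*329 - (240 - 245)*(-243) = (18 + 4/5)*329 - (240 - 245)*(-243) = (94/5)*329 - (-5)*(-243) = 30926/5 - 1*1215 = 30926/5 - 1215 = 24851/5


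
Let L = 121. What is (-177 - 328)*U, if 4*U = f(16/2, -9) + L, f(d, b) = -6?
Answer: -58075/4 ≈ -14519.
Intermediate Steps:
U = 115/4 (U = (-6 + 121)/4 = (¼)*115 = 115/4 ≈ 28.750)
(-177 - 328)*U = (-177 - 328)*(115/4) = -505*115/4 = -58075/4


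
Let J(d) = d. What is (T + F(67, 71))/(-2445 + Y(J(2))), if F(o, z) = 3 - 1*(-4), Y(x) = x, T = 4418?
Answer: -4425/2443 ≈ -1.8113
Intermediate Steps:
F(o, z) = 7 (F(o, z) = 3 + 4 = 7)
(T + F(67, 71))/(-2445 + Y(J(2))) = (4418 + 7)/(-2445 + 2) = 4425/(-2443) = 4425*(-1/2443) = -4425/2443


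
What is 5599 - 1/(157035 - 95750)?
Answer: 343134714/61285 ≈ 5599.0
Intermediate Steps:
5599 - 1/(157035 - 95750) = 5599 - 1/61285 = 343134714/61285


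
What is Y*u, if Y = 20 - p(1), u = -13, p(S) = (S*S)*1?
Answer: -247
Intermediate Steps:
p(S) = S**2 (p(S) = S**2*1 = S**2)
Y = 19 (Y = 20 - 1*1**2 = 20 - 1*1 = 20 - 1 = 19)
Y*u = 19*(-13) = -247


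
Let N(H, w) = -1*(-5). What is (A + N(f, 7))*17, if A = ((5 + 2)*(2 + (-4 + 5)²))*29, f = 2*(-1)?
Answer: 10438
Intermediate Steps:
f = -2
N(H, w) = 5
A = 609 (A = (7*(2 + 1²))*29 = (7*(2 + 1))*29 = (7*3)*29 = 21*29 = 609)
(A + N(f, 7))*17 = (609 + 5)*17 = 614*17 = 10438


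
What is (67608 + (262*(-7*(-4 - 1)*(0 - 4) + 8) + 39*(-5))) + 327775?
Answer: 360604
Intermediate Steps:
(67608 + (262*(-7*(-4 - 1)*(0 - 4) + 8) + 39*(-5))) + 327775 = (67608 + (262*(-(-35)*(-4) + 8) - 195)) + 327775 = (67608 + (262*(-7*20 + 8) - 195)) + 327775 = (67608 + (262*(-140 + 8) - 195)) + 327775 = (67608 + (262*(-132) - 195)) + 327775 = (67608 + (-34584 - 195)) + 327775 = (67608 - 34779) + 327775 = 32829 + 327775 = 360604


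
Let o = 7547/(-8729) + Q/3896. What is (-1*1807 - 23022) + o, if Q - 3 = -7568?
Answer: -844484638533/34008184 ≈ -24832.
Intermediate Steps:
Q = -7565 (Q = 3 - 7568 = -7565)
o = -95437997/34008184 (o = 7547/(-8729) - 7565/3896 = 7547*(-1/8729) - 7565*1/3896 = -7547/8729 - 7565/3896 = -95437997/34008184 ≈ -2.8063)
(-1*1807 - 23022) + o = (-1*1807 - 23022) - 95437997/34008184 = (-1807 - 23022) - 95437997/34008184 = -24829 - 95437997/34008184 = -844484638533/34008184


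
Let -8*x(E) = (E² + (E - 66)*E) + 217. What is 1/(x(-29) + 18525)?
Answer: 8/144387 ≈ 5.5407e-5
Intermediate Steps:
x(E) = -217/8 - E²/8 - E*(-66 + E)/8 (x(E) = -((E² + (E - 66)*E) + 217)/8 = -((E² + (-66 + E)*E) + 217)/8 = -((E² + E*(-66 + E)) + 217)/8 = -(217 + E² + E*(-66 + E))/8 = -217/8 - E²/8 - E*(-66 + E)/8)
1/(x(-29) + 18525) = 1/((-217/8 - ¼*(-29)² + (33/4)*(-29)) + 18525) = 1/((-217/8 - ¼*841 - 957/4) + 18525) = 1/((-217/8 - 841/4 - 957/4) + 18525) = 1/(-3813/8 + 18525) = 1/(144387/8) = 8/144387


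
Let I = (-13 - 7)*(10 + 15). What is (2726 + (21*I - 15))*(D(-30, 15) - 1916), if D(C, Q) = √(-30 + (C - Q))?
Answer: 14923724 - 38945*I*√3 ≈ 1.4924e+7 - 67455.0*I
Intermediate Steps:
I = -500 (I = -20*25 = -500)
D(C, Q) = √(-30 + C - Q)
(2726 + (21*I - 15))*(D(-30, 15) - 1916) = (2726 + (21*(-500) - 15))*(√(-30 - 30 - 1*15) - 1916) = (2726 + (-10500 - 15))*(√(-30 - 30 - 15) - 1916) = (2726 - 10515)*(√(-75) - 1916) = -7789*(5*I*√3 - 1916) = -7789*(-1916 + 5*I*√3) = 14923724 - 38945*I*√3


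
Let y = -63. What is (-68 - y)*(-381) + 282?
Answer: 2187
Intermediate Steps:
(-68 - y)*(-381) + 282 = (-68 - 1*(-63))*(-381) + 282 = (-68 + 63)*(-381) + 282 = -5*(-381) + 282 = 1905 + 282 = 2187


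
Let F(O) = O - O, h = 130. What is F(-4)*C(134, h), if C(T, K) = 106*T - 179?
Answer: 0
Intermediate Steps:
C(T, K) = -179 + 106*T
F(O) = 0
F(-4)*C(134, h) = 0*(-179 + 106*134) = 0*(-179 + 14204) = 0*14025 = 0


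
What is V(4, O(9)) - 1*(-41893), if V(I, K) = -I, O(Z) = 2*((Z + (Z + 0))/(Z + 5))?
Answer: 41889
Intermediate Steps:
O(Z) = 4*Z/(5 + Z) (O(Z) = 2*((Z + Z)/(5 + Z)) = 2*((2*Z)/(5 + Z)) = 2*(2*Z/(5 + Z)) = 4*Z/(5 + Z))
V(4, O(9)) - 1*(-41893) = -1*4 - 1*(-41893) = -4 + 41893 = 41889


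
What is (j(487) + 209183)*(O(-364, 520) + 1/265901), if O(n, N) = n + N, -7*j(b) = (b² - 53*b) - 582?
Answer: 51996085602285/1861307 ≈ 2.7935e+7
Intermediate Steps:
j(b) = 582/7 - b²/7 + 53*b/7 (j(b) = -((b² - 53*b) - 582)/7 = -(-582 + b² - 53*b)/7 = 582/7 - b²/7 + 53*b/7)
O(n, N) = N + n
(j(487) + 209183)*(O(-364, 520) + 1/265901) = ((582/7 - ⅐*487² + (53/7)*487) + 209183)*((520 - 364) + 1/265901) = ((582/7 - ⅐*237169 + 25811/7) + 209183)*(156 + 1/265901) = ((582/7 - 237169/7 + 25811/7) + 209183)*(41480557/265901) = (-210776/7 + 209183)*(41480557/265901) = (1253505/7)*(41480557/265901) = 51996085602285/1861307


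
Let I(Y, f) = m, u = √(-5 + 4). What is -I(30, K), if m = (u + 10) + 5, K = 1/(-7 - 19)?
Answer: -15 - I ≈ -15.0 - 1.0*I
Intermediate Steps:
u = I (u = √(-1) = I ≈ 1.0*I)
K = -1/26 (K = 1/(-26) = -1/26 ≈ -0.038462)
m = 15 + I (m = (I + 10) + 5 = (10 + I) + 5 = 15 + I ≈ 15.0 + 1.0*I)
I(Y, f) = 15 + I
-I(30, K) = -(15 + I) = -15 - I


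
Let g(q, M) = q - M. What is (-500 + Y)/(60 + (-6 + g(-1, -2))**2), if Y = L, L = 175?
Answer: -65/17 ≈ -3.8235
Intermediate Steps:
Y = 175
(-500 + Y)/(60 + (-6 + g(-1, -2))**2) = (-500 + 175)/(60 + (-6 + (-1 - 1*(-2)))**2) = -325/(60 + (-6 + (-1 + 2))**2) = -325/(60 + (-6 + 1)**2) = -325/(60 + (-5)**2) = -325/(60 + 25) = -325/85 = -325*1/85 = -65/17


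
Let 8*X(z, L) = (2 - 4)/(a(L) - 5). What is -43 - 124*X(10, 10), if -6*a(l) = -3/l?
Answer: -4877/99 ≈ -49.263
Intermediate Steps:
a(l) = 1/(2*l) (a(l) = -(-1)/(2*l) = 1/(2*l))
X(z, L) = -1/(4*(-5 + 1/(2*L))) (X(z, L) = ((2 - 4)/(1/(2*L) - 5))/8 = (-2/(-5 + 1/(2*L)))/8 = -1/(4*(-5 + 1/(2*L))))
-43 - 124*X(10, 10) = -43 - 62*10/(-1 + 10*10) = -43 - 62*10/(-1 + 100) = -43 - 62*10/99 = -43 - 124*5/99 = -43 - 620/99 = -4877/99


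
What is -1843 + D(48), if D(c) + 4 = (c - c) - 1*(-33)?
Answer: -1814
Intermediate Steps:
D(c) = 29 (D(c) = -4 + ((c - c) - 1*(-33)) = -4 + (0 + 33) = -4 + 33 = 29)
-1843 + D(48) = -1843 + 29 = -1814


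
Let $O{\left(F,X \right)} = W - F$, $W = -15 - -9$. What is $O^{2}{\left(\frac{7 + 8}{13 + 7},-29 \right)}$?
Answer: $\frac{729}{16} \approx 45.563$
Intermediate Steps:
$W = -6$ ($W = -15 + 9 = -6$)
$O{\left(F,X \right)} = -6 - F$
$O^{2}{\left(\frac{7 + 8}{13 + 7},-29 \right)} = \left(-6 - \frac{7 + 8}{13 + 7}\right)^{2} = \left(-6 - \frac{15}{20}\right)^{2} = \left(-6 - 15 \cdot \frac{1}{20}\right)^{2} = \left(-6 - \frac{3}{4}\right)^{2} = \left(- \frac{27}{4}\right)^{2} = \frac{729}{16}$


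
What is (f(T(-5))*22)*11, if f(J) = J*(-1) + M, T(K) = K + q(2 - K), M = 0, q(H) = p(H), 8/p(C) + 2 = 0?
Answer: 2178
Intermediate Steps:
p(C) = -4 (p(C) = 8/(-2 + 0) = 8/(-2) = 8*(-1/2) = -4)
q(H) = -4
T(K) = -4 + K (T(K) = K - 4 = -4 + K)
f(J) = -J (f(J) = J*(-1) + 0 = -J + 0 = -J)
(f(T(-5))*22)*11 = (-(-4 - 5)*22)*11 = (-1*(-9)*22)*11 = (9*22)*11 = 198*11 = 2178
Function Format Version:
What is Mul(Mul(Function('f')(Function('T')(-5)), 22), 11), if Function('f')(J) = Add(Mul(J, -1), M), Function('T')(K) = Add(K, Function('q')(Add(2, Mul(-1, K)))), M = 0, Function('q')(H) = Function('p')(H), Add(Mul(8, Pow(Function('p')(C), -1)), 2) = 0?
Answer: 2178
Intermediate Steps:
Function('p')(C) = -4 (Function('p')(C) = Mul(8, Pow(Add(-2, 0), -1)) = Mul(8, Pow(-2, -1)) = Mul(8, Rational(-1, 2)) = -4)
Function('q')(H) = -4
Function('T')(K) = Add(-4, K) (Function('T')(K) = Add(K, -4) = Add(-4, K))
Function('f')(J) = Mul(-1, J) (Function('f')(J) = Add(Mul(J, -1), 0) = Add(Mul(-1, J), 0) = Mul(-1, J))
Mul(Mul(Function('f')(Function('T')(-5)), 22), 11) = Mul(Mul(Mul(-1, Add(-4, -5)), 22), 11) = Mul(Mul(Mul(-1, -9), 22), 11) = Mul(Mul(9, 22), 11) = Mul(198, 11) = 2178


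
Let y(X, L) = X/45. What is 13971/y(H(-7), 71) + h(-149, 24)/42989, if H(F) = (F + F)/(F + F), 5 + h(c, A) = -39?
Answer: 27026969311/42989 ≈ 6.2870e+5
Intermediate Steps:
h(c, A) = -44 (h(c, A) = -5 - 39 = -44)
H(F) = 1 (H(F) = (2*F)/((2*F)) = (2*F)*(1/(2*F)) = 1)
y(X, L) = X/45 (y(X, L) = X*(1/45) = X/45)
13971/y(H(-7), 71) + h(-149, 24)/42989 = 13971/(((1/45)*1)) - 44/42989 = 13971/(1/45) - 44*1/42989 = 13971*45 - 44/42989 = 628695 - 44/42989 = 27026969311/42989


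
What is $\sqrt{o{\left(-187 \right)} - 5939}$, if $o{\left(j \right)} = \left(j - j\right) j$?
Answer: $i \sqrt{5939} \approx 77.065 i$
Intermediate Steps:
$o{\left(j \right)} = 0$ ($o{\left(j \right)} = 0 j = 0$)
$\sqrt{o{\left(-187 \right)} - 5939} = \sqrt{0 - 5939} = \sqrt{-5939} = i \sqrt{5939}$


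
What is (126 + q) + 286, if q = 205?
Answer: 617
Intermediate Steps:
(126 + q) + 286 = (126 + 205) + 286 = 331 + 286 = 617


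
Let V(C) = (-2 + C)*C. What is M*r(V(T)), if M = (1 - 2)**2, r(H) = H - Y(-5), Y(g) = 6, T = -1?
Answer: -3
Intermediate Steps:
V(C) = C*(-2 + C)
r(H) = -6 + H (r(H) = H - 1*6 = H - 6 = -6 + H)
M = 1 (M = (-1)**2 = 1)
M*r(V(T)) = 1*(-6 - (-2 - 1)) = 1*(-6 - 1*(-3)) = 1*(-6 + 3) = 1*(-3) = -3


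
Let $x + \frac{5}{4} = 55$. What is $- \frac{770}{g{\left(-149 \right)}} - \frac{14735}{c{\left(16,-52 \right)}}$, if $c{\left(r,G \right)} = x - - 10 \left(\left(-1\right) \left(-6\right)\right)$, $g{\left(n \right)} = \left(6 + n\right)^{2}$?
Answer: $- \frac{240882}{1859} \approx -129.58$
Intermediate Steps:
$x = \frac{215}{4}$ ($x = - \frac{5}{4} + 55 = \frac{215}{4} \approx 53.75$)
$c{\left(r,G \right)} = \frac{455}{4}$ ($c{\left(r,G \right)} = \frac{215}{4} - - 10 \left(\left(-1\right) \left(-6\right)\right) = \frac{215}{4} - \left(-10\right) 6 = \frac{215}{4} - -60 = \frac{215}{4} + 60 = \frac{455}{4}$)
$- \frac{770}{g{\left(-149 \right)}} - \frac{14735}{c{\left(16,-52 \right)}} = - \frac{770}{\left(6 - 149\right)^{2}} - \frac{14735}{\frac{455}{4}} = - \frac{770}{\left(-143\right)^{2}} - \frac{1684}{13} = - \frac{770}{20449} - \frac{1684}{13} = \left(-770\right) \frac{1}{20449} - \frac{1684}{13} = - \frac{70}{1859} - \frac{1684}{13} = - \frac{240882}{1859}$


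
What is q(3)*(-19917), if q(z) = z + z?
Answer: -119502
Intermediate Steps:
q(z) = 2*z
q(3)*(-19917) = (2*3)*(-19917) = 6*(-19917) = -119502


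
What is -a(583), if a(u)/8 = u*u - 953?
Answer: -2711488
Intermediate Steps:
a(u) = -7624 + 8*u**2 (a(u) = 8*(u*u - 953) = 8*(u**2 - 953) = 8*(-953 + u**2) = -7624 + 8*u**2)
-a(583) = -(-7624 + 8*583**2) = -(-7624 + 8*339889) = -(-7624 + 2719112) = -1*2711488 = -2711488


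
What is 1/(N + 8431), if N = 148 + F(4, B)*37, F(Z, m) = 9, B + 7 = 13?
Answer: 1/8912 ≈ 0.00011221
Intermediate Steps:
B = 6 (B = -7 + 13 = 6)
N = 481 (N = 148 + 9*37 = 148 + 333 = 481)
1/(N + 8431) = 1/(481 + 8431) = 1/8912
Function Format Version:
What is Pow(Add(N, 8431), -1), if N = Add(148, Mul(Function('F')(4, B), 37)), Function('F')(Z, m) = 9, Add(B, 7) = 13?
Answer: Rational(1, 8912) ≈ 0.00011221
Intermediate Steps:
B = 6 (B = Add(-7, 13) = 6)
N = 481 (N = Add(148, Mul(9, 37)) = Add(148, 333) = 481)
Pow(Add(N, 8431), -1) = Pow(Add(481, 8431), -1) = Pow(8912, -1) = Rational(1, 8912)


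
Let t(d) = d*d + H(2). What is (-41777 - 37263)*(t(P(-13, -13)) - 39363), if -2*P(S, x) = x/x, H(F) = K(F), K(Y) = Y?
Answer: 3111073680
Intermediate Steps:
H(F) = F
P(S, x) = -½ (P(S, x) = -x/(2*x) = -½*1 = -½)
t(d) = 2 + d² (t(d) = d*d + 2 = d² + 2 = 2 + d²)
(-41777 - 37263)*(t(P(-13, -13)) - 39363) = (-41777 - 37263)*((2 + (-½)²) - 39363) = -79040*((2 + ¼) - 39363) = -79040*(9/4 - 39363) = -79040*(-157443/4) = 3111073680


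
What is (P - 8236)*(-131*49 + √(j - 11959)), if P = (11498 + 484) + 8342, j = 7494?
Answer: -77592872 + 12088*I*√4465 ≈ -7.7593e+7 + 8.0773e+5*I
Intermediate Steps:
P = 20324 (P = 11982 + 8342 = 20324)
(P - 8236)*(-131*49 + √(j - 11959)) = (20324 - 8236)*(-131*49 + √(7494 - 11959)) = 12088*(-6419 + √(-4465)) = 12088*(-6419 + I*√4465) = -77592872 + 12088*I*√4465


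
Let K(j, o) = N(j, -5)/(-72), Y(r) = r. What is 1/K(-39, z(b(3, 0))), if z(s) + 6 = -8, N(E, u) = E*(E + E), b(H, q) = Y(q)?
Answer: -4/169 ≈ -0.023669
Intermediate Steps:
b(H, q) = q
N(E, u) = 2*E**2 (N(E, u) = E*(2*E) = 2*E**2)
z(s) = -14 (z(s) = -6 - 8 = -14)
K(j, o) = -j**2/36 (K(j, o) = (2*j**2)/(-72) = (2*j**2)*(-1/72) = -j**2/36)
1/K(-39, z(b(3, 0))) = 1/(-1/36*(-39)**2) = 1/(-1/36*1521) = 1/(-169/4) = -4/169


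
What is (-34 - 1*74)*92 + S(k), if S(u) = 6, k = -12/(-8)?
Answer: -9930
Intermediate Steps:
k = 3/2 (k = -12*(-⅛) = 3/2 ≈ 1.5000)
(-34 - 1*74)*92 + S(k) = (-34 - 1*74)*92 + 6 = (-34 - 74)*92 + 6 = -108*92 + 6 = -9936 + 6 = -9930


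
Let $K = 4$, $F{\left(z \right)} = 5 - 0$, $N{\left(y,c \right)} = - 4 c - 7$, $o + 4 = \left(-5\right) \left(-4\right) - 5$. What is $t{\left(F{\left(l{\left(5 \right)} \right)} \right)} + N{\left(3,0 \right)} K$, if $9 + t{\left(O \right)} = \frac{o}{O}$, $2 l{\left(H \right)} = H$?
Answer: $- \frac{174}{5} \approx -34.8$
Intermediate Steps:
$o = 11$ ($o = -4 - -15 = -4 + \left(20 - 5\right) = -4 + 15 = 11$)
$l{\left(H \right)} = \frac{H}{2}$
$N{\left(y,c \right)} = -7 - 4 c$
$F{\left(z \right)} = 5$ ($F{\left(z \right)} = 5 + 0 = 5$)
$t{\left(O \right)} = -9 + \frac{11}{O}$
$t{\left(F{\left(l{\left(5 \right)} \right)} \right)} + N{\left(3,0 \right)} K = \left(-9 + \frac{11}{5}\right) + \left(-7 - 0\right) 4 = \left(-9 + 11 \cdot \frac{1}{5}\right) + \left(-7 + 0\right) 4 = \left(-9 + \frac{11}{5}\right) - 28 = - \frac{34}{5} - 28 = - \frac{174}{5}$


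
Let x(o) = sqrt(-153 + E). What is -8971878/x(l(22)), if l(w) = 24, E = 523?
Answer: -4485939*sqrt(370)/185 ≈ -4.6643e+5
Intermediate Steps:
x(o) = sqrt(370) (x(o) = sqrt(-153 + 523) = sqrt(370))
-8971878/x(l(22)) = -8971878*sqrt(370)/370 = -4485939*sqrt(370)/185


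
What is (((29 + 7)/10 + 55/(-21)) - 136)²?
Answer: 200987329/11025 ≈ 18230.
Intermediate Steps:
(((29 + 7)/10 + 55/(-21)) - 136)² = ((36*(⅒) + 55*(-1/21)) - 136)² = ((18/5 - 55/21) - 136)² = (103/105 - 136)² = (-14177/105)² = 200987329/11025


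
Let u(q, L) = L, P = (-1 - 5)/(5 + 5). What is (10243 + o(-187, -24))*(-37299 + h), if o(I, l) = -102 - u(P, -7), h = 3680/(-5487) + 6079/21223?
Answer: -747088142440952/1973739 ≈ -3.7851e+8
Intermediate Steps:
P = -3/5 (P = -6/10 = -6*1/10 = -3/5 ≈ -0.60000)
h = -44745167/116450601 (h = 3680*(-1/5487) + 6079*(1/21223) = -3680/5487 + 6079/21223 = -44745167/116450601 ≈ -0.38424)
o(I, l) = -95 (o(I, l) = -102 - 1*(-7) = -102 + 7 = -95)
(10243 + o(-187, -24))*(-37299 + h) = (10243 - 95)*(-37299 - 44745167/116450601) = 10148*(-4343535711866/116450601) = -747088142440952/1973739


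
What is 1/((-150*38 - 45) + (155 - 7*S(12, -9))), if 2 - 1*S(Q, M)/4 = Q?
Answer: -1/5310 ≈ -0.00018832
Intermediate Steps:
S(Q, M) = 8 - 4*Q
1/((-150*38 - 45) + (155 - 7*S(12, -9))) = 1/((-150*38 - 45) + (155 - 7*(8 - 4*12))) = 1/((-5700 - 45) + (155 - 7*(8 - 48))) = 1/(-5745 + (155 - 7*(-40))) = 1/(-5745 + (155 + 280)) = 1/(-5745 + 435) = 1/(-5310) = -1/5310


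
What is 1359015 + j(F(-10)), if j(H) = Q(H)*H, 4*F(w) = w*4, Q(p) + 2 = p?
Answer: 1359135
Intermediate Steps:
Q(p) = -2 + p
F(w) = w (F(w) = (w*4)/4 = (4*w)/4 = w)
j(H) = H*(-2 + H) (j(H) = (-2 + H)*H = H*(-2 + H))
1359015 + j(F(-10)) = 1359015 - 10*(-2 - 10) = 1359015 - 10*(-12) = 1359015 + 120 = 1359135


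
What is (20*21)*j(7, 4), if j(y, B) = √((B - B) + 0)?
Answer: 0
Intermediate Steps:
j(y, B) = 0 (j(y, B) = √(0 + 0) = √0 = 0)
(20*21)*j(7, 4) = (20*21)*0 = 420*0 = 0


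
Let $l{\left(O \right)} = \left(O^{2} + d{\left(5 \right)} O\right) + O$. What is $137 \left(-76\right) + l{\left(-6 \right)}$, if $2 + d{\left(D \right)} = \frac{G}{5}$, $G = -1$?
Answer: $- \frac{51844}{5} \approx -10369.0$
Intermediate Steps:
$d{\left(D \right)} = - \frac{11}{5}$ ($d{\left(D \right)} = -2 - \frac{1}{5} = - \frac{11}{5}$)
$l{\left(O \right)} = O^{2} - \frac{6 O}{5}$ ($l{\left(O \right)} = \left(O^{2} - \frac{11 O}{5}\right) + O = O^{2} - \frac{6 O}{5}$)
$137 \left(-76\right) + l{\left(-6 \right)} = 137 \left(-76\right) + \frac{1}{5} \left(-6\right) \left(-6 + 5 \left(-6\right)\right) = -10412 + \frac{1}{5} \left(-6\right) \left(-6 - 30\right) = -10412 + \frac{1}{5} \left(-6\right) \left(-36\right) = -10412 + \frac{216}{5} = - \frac{51844}{5}$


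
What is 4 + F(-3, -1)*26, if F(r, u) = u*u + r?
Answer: -48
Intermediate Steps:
F(r, u) = r + u**2 (F(r, u) = u**2 + r = r + u**2)
4 + F(-3, -1)*26 = 4 + (-3 + (-1)**2)*26 = 4 + (-3 + 1)*26 = 4 - 2*26 = 4 - 52 = -48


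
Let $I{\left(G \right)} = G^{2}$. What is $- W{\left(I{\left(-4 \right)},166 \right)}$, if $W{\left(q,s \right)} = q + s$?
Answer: $-182$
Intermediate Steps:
$- W{\left(I{\left(-4 \right)},166 \right)} = - (\left(-4\right)^{2} + 166) = - (16 + 166) = \left(-1\right) 182 = -182$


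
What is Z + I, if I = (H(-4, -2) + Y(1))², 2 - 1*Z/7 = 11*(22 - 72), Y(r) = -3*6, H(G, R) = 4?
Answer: 4060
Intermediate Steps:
Y(r) = -18
Z = 3864 (Z = 14 - 77*(22 - 72) = 14 - 77*(-50) = 14 - 7*(-550) = 14 + 3850 = 3864)
I = 196 (I = (4 - 18)² = (-14)² = 196)
Z + I = 3864 + 196 = 4060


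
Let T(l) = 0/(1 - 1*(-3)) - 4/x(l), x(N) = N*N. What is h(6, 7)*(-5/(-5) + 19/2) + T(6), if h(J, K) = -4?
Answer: -379/9 ≈ -42.111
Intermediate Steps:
x(N) = N²
T(l) = -4/l² (T(l) = 0/(1 - 1*(-3)) - 4/l² = 0/(1 + 3) - 4/l² = 0/4 - 4/l² = 0*(¼) - 4/l² = 0 - 4/l² = -4/l²)
h(6, 7)*(-5/(-5) + 19/2) + T(6) = -4*(-5/(-5) + 19/2) - 4/6² = -4*(-5*(-⅕) + 19*(½)) - 4*1/36 = -4*(1 + 19/2) - ⅑ = -4*21/2 - ⅑ = -42 - ⅑ = -379/9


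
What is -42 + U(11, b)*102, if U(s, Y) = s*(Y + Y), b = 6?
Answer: 13422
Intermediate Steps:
U(s, Y) = 2*Y*s (U(s, Y) = s*(2*Y) = 2*Y*s)
-42 + U(11, b)*102 = -42 + (2*6*11)*102 = -42 + 132*102 = -42 + 13464 = 13422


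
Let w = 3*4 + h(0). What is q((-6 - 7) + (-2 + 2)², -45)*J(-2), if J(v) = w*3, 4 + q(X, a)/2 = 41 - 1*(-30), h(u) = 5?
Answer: 6834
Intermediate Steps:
w = 17 (w = 3*4 + 5 = 12 + 5 = 17)
q(X, a) = 134 (q(X, a) = -8 + 2*(41 - 1*(-30)) = -8 + 2*(41 + 30) = -8 + 2*71 = -8 + 142 = 134)
J(v) = 51 (J(v) = 17*3 = 51)
q((-6 - 7) + (-2 + 2)², -45)*J(-2) = 134*51 = 6834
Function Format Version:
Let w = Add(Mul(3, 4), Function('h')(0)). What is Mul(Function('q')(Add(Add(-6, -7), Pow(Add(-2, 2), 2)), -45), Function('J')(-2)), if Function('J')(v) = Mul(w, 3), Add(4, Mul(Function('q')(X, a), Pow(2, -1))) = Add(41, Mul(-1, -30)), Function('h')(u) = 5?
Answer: 6834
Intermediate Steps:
w = 17 (w = Add(Mul(3, 4), 5) = Add(12, 5) = 17)
Function('q')(X, a) = 134 (Function('q')(X, a) = Add(-8, Mul(2, Add(41, Mul(-1, -30)))) = Add(-8, Mul(2, Add(41, 30))) = Add(-8, Mul(2, 71)) = Add(-8, 142) = 134)
Function('J')(v) = 51 (Function('J')(v) = Mul(17, 3) = 51)
Mul(Function('q')(Add(Add(-6, -7), Pow(Add(-2, 2), 2)), -45), Function('J')(-2)) = Mul(134, 51) = 6834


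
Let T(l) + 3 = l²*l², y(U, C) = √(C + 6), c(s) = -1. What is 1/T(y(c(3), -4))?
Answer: 1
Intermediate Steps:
y(U, C) = √(6 + C)
T(l) = -3 + l⁴ (T(l) = -3 + l²*l² = -3 + l⁴)
1/T(y(c(3), -4)) = 1/(-3 + (√(6 - 4))⁴) = 1/(-3 + (√2)⁴) = 1/(-3 + 4) = 1/1 = 1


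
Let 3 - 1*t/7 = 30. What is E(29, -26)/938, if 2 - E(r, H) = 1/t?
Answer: 379/177282 ≈ 0.0021378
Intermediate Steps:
t = -189 (t = 21 - 7*30 = 21 - 210 = -189)
E(r, H) = 379/189 (E(r, H) = 2 - 1/(-189) = 2 - 1*(-1/189) = 2 + 1/189 = 379/189)
E(29, -26)/938 = (379/189)/938 = (379/189)*(1/938) = 379/177282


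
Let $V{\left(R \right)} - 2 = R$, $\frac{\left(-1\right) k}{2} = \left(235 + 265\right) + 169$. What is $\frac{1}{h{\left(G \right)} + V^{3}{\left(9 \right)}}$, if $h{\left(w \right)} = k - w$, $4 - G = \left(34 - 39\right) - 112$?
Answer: $- \frac{1}{128} \approx -0.0078125$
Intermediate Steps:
$k = -1338$ ($k = - 2 \left(\left(235 + 265\right) + 169\right) = - 2 \left(500 + 169\right) = \left(-2\right) 669 = -1338$)
$G = 121$ ($G = 4 - \left(\left(34 - 39\right) - 112\right) = 4 - \left(-5 - 112\right) = 4 - -117 = 4 + 117 = 121$)
$V{\left(R \right)} = 2 + R$
$h{\left(w \right)} = -1338 - w$
$\frac{1}{h{\left(G \right)} + V^{3}{\left(9 \right)}} = \frac{1}{\left(-1338 - 121\right) + \left(2 + 9\right)^{3}} = \frac{1}{\left(-1338 - 121\right) + 11^{3}} = \frac{1}{-1459 + 1331} = \frac{1}{-128} = - \frac{1}{128}$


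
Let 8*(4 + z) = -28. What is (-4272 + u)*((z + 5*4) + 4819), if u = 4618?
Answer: 1671699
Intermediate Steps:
z = -15/2 (z = -4 + (⅛)*(-28) = -4 - 7/2 = -15/2 ≈ -7.5000)
(-4272 + u)*((z + 5*4) + 4819) = (-4272 + 4618)*((-15/2 + 5*4) + 4819) = 346*((-15/2 + 20) + 4819) = 346*(25/2 + 4819) = 346*(9663/2) = 1671699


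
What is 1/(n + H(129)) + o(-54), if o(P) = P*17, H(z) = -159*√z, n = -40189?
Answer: -1479719165485/1611894472 + 159*√129/1611894472 ≈ -918.00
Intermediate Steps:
o(P) = 17*P
1/(n + H(129)) + o(-54) = 1/(-40189 - 159*√129) + 17*(-54) = 1/(-40189 - 159*√129) - 918 = -918 + 1/(-40189 - 159*√129)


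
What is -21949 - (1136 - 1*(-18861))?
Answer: -41946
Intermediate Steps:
-21949 - (1136 - 1*(-18861)) = -21949 - (1136 + 18861) = -21949 - 1*19997 = -21949 - 19997 = -41946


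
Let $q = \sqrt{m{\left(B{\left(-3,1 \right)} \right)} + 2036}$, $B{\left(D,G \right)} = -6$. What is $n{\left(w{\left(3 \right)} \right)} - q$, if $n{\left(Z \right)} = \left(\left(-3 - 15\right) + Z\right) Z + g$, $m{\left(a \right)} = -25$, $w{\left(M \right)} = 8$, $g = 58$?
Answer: $-22 - \sqrt{2011} \approx -66.844$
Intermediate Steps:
$n{\left(Z \right)} = 58 + Z \left(-18 + Z\right)$ ($n{\left(Z \right)} = \left(\left(-3 - 15\right) + Z\right) Z + 58 = \left(-18 + Z\right) Z + 58 = Z \left(-18 + Z\right) + 58 = 58 + Z \left(-18 + Z\right)$)
$q = \sqrt{2011}$ ($q = \sqrt{-25 + 2036} = \sqrt{2011} \approx 44.844$)
$n{\left(w{\left(3 \right)} \right)} - q = \left(58 + 8^{2} - 144\right) - \sqrt{2011} = \left(58 + 64 - 144\right) - \sqrt{2011} = -22 - \sqrt{2011}$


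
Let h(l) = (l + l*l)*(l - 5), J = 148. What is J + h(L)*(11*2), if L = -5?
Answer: -4252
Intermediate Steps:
h(l) = (-5 + l)*(l + l**2) (h(l) = (l + l**2)*(-5 + l) = (-5 + l)*(l + l**2))
J + h(L)*(11*2) = 148 + (-5*(-5 + (-5)**2 - 4*(-5)))*(11*2) = 148 - 5*(-5 + 25 + 20)*22 = 148 - 5*40*22 = 148 - 200*22 = 148 - 4400 = -4252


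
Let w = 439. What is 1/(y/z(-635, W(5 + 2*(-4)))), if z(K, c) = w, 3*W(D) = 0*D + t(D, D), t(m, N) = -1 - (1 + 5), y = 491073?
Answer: 439/491073 ≈ 0.00089396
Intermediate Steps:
t(m, N) = -7 (t(m, N) = -1 - 1*6 = -1 - 6 = -7)
W(D) = -7/3 (W(D) = (0*D - 7)/3 = (0 - 7)/3 = (1/3)*(-7) = -7/3)
z(K, c) = 439
1/(y/z(-635, W(5 + 2*(-4)))) = 1/(491073/439) = 439/491073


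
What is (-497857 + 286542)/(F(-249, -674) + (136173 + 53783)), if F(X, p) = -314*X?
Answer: -211315/268142 ≈ -0.78807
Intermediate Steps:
(-497857 + 286542)/(F(-249, -674) + (136173 + 53783)) = (-497857 + 286542)/(-314*(-249) + (136173 + 53783)) = -211315/(78186 + 189956) = -211315/268142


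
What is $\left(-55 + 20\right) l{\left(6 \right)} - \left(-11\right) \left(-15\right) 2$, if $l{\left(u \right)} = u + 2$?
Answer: $-610$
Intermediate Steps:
$l{\left(u \right)} = 2 + u$
$\left(-55 + 20\right) l{\left(6 \right)} - \left(-11\right) \left(-15\right) 2 = \left(-55 + 20\right) \left(2 + 6\right) - \left(-11\right) \left(-15\right) 2 = \left(-35\right) 8 - 165 \cdot 2 = -280 - 330 = -610$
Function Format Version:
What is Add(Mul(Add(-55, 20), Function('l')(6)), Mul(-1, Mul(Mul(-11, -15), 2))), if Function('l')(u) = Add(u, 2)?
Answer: -610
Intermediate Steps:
Function('l')(u) = Add(2, u)
Add(Mul(Add(-55, 20), Function('l')(6)), Mul(-1, Mul(Mul(-11, -15), 2))) = Add(Mul(Add(-55, 20), Add(2, 6)), Mul(-1, Mul(Mul(-11, -15), 2))) = Add(Mul(-35, 8), Mul(-1, Mul(165, 2))) = Add(-280, Mul(-1, 330)) = Add(-280, -330) = -610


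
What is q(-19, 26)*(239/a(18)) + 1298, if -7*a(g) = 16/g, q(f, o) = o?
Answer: -190549/4 ≈ -47637.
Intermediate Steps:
a(g) = -16/(7*g)
q(-19, 26)*(239/a(18)) + 1298 = 26*(239/((-16/7/18))) + 1298 = 26*(239/((-16/7*1/18))) + 1298 = 26*(239/(-8/63)) + 1298 = 26*(239*(-63/8)) + 1298 = 26*(-15057/8) + 1298 = -195741/4 + 1298 = -190549/4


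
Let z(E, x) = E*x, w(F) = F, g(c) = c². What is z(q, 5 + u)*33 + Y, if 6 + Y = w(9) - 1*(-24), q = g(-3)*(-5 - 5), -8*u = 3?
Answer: -54837/4 ≈ -13709.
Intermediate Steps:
u = -3/8 (u = -⅛*3 = -3/8 ≈ -0.37500)
q = -90 (q = (-3)²*(-5 - 5) = 9*(-10) = -90)
Y = 27 (Y = -6 + (9 - 1*(-24)) = -6 + (9 + 24) = -6 + 33 = 27)
z(q, 5 + u)*33 + Y = -90*(5 - 3/8)*33 + 27 = -90*37/8*33 + 27 = -1665/4*33 + 27 = -54945/4 + 27 = -54837/4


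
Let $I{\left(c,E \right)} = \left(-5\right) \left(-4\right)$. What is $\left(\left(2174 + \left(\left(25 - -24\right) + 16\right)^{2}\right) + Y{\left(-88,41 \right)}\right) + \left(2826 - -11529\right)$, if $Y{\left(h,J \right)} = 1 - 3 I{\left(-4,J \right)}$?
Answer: $20695$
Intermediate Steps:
$I{\left(c,E \right)} = 20$
$Y{\left(h,J \right)} = -59$ ($Y{\left(h,J \right)} = 1 - 60 = -59$)
$\left(\left(2174 + \left(\left(25 - -24\right) + 16\right)^{2}\right) + Y{\left(-88,41 \right)}\right) + \left(2826 - -11529\right) = \left(\left(2174 + \left(\left(25 - -24\right) + 16\right)^{2}\right) - 59\right) + \left(2826 - -11529\right) = \left(\left(2174 + \left(\left(25 + 24\right) + 16\right)^{2}\right) - 59\right) + \left(2826 + 11529\right) = \left(\left(2174 + \left(49 + 16\right)^{2}\right) - 59\right) + 14355 = \left(\left(2174 + 65^{2}\right) - 59\right) + 14355 = \left(\left(2174 + 4225\right) - 59\right) + 14355 = \left(6399 - 59\right) + 14355 = 6340 + 14355 = 20695$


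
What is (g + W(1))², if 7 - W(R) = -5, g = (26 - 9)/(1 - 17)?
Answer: 30625/256 ≈ 119.63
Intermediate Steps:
g = -17/16 (g = 17/(-16) = 17*(-1/16) = -17/16 ≈ -1.0625)
W(R) = 12 (W(R) = 7 - 1*(-5) = 7 + 5 = 12)
(g + W(1))² = (-17/16 + 12)² = (175/16)² = 30625/256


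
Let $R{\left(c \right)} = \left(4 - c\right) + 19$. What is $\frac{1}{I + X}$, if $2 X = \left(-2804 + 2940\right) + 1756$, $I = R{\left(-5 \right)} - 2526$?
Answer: $- \frac{1}{1552} \approx -0.00064433$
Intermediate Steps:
$R{\left(c \right)} = 23 - c$
$I = -2498$ ($I = \left(23 - -5\right) - 2526 = \left(23 + 5\right) - 2526 = 28 - 2526 = -2498$)
$X = 946$ ($X = \frac{\left(-2804 + 2940\right) + 1756}{2} = \frac{136 + 1756}{2} = \frac{1}{2} \cdot 1892 = 946$)
$\frac{1}{I + X} = \frac{1}{-2498 + 946} = \frac{1}{-1552} = - \frac{1}{1552}$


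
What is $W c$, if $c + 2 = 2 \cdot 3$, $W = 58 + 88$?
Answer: $584$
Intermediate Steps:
$W = 146$
$c = 4$ ($c = -2 + 2 \cdot 3 = -2 + 6 = 4$)
$W c = 146 \cdot 4 = 584$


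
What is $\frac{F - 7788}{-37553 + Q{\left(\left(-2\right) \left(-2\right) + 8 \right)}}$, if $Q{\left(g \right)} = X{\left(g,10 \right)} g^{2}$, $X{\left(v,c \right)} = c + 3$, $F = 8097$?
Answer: $- \frac{309}{35681} \approx -0.0086601$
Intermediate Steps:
$X{\left(v,c \right)} = 3 + c$
$Q{\left(g \right)} = 13 g^{2}$ ($Q{\left(g \right)} = \left(3 + 10\right) g^{2} = 13 g^{2}$)
$\frac{F - 7788}{-37553 + Q{\left(\left(-2\right) \left(-2\right) + 8 \right)}} = \frac{8097 - 7788}{-37553 + 13 \left(\left(-2\right) \left(-2\right) + 8\right)^{2}} = \frac{309}{-37553 + 13 \left(4 + 8\right)^{2}} = \frac{309}{-37553 + 13 \cdot 12^{2}} = \frac{309}{-37553 + 13 \cdot 144} = \frac{309}{-37553 + 1872} = \frac{309}{-35681} = 309 \left(- \frac{1}{35681}\right) = - \frac{309}{35681}$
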